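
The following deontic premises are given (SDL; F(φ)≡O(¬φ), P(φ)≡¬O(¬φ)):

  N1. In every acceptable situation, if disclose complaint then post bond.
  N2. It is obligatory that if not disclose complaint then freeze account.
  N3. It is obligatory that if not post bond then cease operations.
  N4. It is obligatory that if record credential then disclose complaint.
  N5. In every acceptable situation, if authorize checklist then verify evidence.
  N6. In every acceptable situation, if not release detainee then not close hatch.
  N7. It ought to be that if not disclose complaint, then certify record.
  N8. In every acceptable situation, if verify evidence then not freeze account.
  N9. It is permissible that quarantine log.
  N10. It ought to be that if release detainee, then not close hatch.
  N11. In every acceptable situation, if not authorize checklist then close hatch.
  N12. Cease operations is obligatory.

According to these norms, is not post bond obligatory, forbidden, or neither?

Premises 6 and 10 are O(¬release_detainee → ¬close_hatch) and O(release_detainee → ¬close_hatch); every ideal world satisfies ¬release_detainee or release_detainee, so in either case ¬close_hatch holds — hence O(¬close_hatch).
The contrapositive of premise 11 (O(¬authorize_checklist → close_hatch)) is O(¬close_hatch → authorize_checklist), and O(¬close_hatch) is already established, so O(authorize_checklist).
From O(authorize_checklist) and premise 5, O(authorize_checklist → verify_evidence), we obtain O(verify_evidence).
Premise 8 is O(verify_evidence → ¬freeze_account); since O(verify_evidence), deontic closure gives O(¬freeze_account).
Premise 2 is O(¬disclose_complaint → freeze_account); contrapositively O(¬freeze_account → disclose_complaint). Since O(¬freeze_account) holds, K gives O(disclose_complaint).
From O(disclose_complaint) and premise 1, O(disclose_complaint → post_bond), we obtain O(post_bond).
Premises 3, 4, 7, 9, 12 do not contribute to this derivation.
Thus O(post_bond), which is F(¬post_bond): ¬post_bond is forbidden.

Forbidden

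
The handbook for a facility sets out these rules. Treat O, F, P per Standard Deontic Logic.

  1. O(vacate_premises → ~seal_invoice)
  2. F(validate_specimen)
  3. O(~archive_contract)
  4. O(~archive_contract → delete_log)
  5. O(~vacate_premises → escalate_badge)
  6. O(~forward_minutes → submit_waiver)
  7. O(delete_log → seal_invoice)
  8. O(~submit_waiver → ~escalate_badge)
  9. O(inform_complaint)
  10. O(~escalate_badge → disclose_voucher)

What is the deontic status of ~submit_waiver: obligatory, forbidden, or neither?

From premise 3 we have O(~archive_contract).
Premise 4 is O(~archive_contract → delete_log); since O(~archive_contract), deontic closure gives O(delete_log).
From O(delete_log) and premise 7, O(delete_log → seal_invoice), we obtain O(seal_invoice).
The contrapositive of premise 1 (O(vacate_premises → ~seal_invoice)) is O(seal_invoice → ~vacate_premises), and O(seal_invoice) is already established, so O(~vacate_premises).
From O(~vacate_premises) and premise 5, O(~vacate_premises → escalate_badge), we obtain O(escalate_badge).
The contrapositive of premise 8 (O(~submit_waiver → ~escalate_badge)) is O(escalate_badge → submit_waiver), and O(escalate_badge) is already established, so O(submit_waiver).
Premises 2, 6, 9, 10 do not contribute to this derivation.
Thus O(submit_waiver), which is F(~submit_waiver): ~submit_waiver is forbidden.

Forbidden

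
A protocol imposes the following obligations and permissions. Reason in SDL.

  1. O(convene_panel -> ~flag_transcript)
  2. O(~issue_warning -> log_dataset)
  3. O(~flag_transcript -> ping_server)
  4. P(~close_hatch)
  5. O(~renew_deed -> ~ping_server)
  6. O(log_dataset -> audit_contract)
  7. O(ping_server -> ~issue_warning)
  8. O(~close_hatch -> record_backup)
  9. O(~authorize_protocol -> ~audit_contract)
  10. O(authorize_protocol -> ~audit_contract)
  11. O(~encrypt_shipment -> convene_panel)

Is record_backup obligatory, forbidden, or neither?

Neither

Premise 8 is O(~close_hatch -> record_backup), but O(~close_hatch) is not derivable from the premises (the permission P(~close_hatch) asserts only ~O(close_hatch), not O(~close_hatch)), so it does not yield O(record_backup).
No premise or chain of K-axiom applications forces O(record_backup), and none forces O(~record_backup). So record_backup is neither obligatory nor forbidden under these norms.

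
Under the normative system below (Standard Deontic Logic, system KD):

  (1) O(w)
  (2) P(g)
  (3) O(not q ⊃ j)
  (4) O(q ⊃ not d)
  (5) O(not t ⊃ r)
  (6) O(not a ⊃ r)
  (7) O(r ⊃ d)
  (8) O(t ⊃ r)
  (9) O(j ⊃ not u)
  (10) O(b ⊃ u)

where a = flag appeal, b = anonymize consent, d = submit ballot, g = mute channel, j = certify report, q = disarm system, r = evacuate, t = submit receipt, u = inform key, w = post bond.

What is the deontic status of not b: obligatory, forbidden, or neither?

Premises 5 and 8 cover both cases: O(not t ⊃ r) and O(t ⊃ r). Since not t ∨ t is a tautology, O(r) follows.
Premise 7 is O(r ⊃ d); since O(r), deontic closure gives O(d).
Premise 4, O(q ⊃ not d), contraposes to O(d ⊃ not q); with O(d) we get O(not q).
Applying K to premise 3 (O(not q ⊃ j)) and O(not q) yields O(j).
With premise 9, O(j ⊃ not u), the K-axiom yields O(not u).
Premise 10, O(b ⊃ u), contraposes to O(not u ⊃ not b); with O(not u) we get O(not b).
Premises 1, 2, 6 do not contribute to this derivation.
Hence not b is obligatory.

Obligatory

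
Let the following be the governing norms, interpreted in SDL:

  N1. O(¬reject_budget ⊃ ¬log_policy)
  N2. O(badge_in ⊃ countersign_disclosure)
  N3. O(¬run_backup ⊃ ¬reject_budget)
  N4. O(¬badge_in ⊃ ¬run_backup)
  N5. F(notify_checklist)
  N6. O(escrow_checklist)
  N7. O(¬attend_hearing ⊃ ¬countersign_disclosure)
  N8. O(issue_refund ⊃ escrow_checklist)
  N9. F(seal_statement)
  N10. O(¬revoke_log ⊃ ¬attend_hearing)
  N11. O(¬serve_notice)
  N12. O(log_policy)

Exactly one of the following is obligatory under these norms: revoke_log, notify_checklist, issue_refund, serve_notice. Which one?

Premise 12 states O(log_policy) outright.
Premise 1, O(¬reject_budget ⊃ ¬log_policy), contraposes to O(log_policy ⊃ reject_budget); with O(log_policy) we get O(reject_budget).
The contrapositive of premise 3 (O(¬run_backup ⊃ ¬reject_budget)) is O(reject_budget ⊃ run_backup), and O(reject_budget) is already established, so O(run_backup).
Premise 4 is O(¬badge_in ⊃ ¬run_backup); contrapositively O(run_backup ⊃ badge_in). Since O(run_backup) holds, K gives O(badge_in).
Premise 2 is O(badge_in ⊃ countersign_disclosure); since O(badge_in), deontic closure gives O(countersign_disclosure).
Premise 7, O(¬attend_hearing ⊃ ¬countersign_disclosure), contraposes to O(countersign_disclosure ⊃ attend_hearing); with O(countersign_disclosure) we get O(attend_hearing).
The contrapositive of premise 10 (O(¬revoke_log ⊃ ¬attend_hearing)) is O(attend_hearing ⊃ revoke_log), and O(attend_hearing) is already established, so O(revoke_log).
So O(revoke_log) holds — revoke_log is obligatory. None of the other listed options is made obligatory by any chain of premises.

revoke_log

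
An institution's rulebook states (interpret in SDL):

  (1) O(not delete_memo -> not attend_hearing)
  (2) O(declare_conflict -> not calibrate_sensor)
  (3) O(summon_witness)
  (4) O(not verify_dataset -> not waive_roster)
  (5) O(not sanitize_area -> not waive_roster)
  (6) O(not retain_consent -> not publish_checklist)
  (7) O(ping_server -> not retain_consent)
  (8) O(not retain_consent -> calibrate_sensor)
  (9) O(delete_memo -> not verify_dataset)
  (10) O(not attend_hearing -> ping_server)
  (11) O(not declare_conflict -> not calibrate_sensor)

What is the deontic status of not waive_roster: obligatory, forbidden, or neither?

Premises 11 and 2 are O(not declare_conflict -> not calibrate_sensor) and O(declare_conflict -> not calibrate_sensor); every ideal world satisfies not declare_conflict or declare_conflict, so in either case not calibrate_sensor holds — hence O(not calibrate_sensor).
Premise 8 is O(not retain_consent -> calibrate_sensor); contrapositively O(not calibrate_sensor -> retain_consent). Since O(not calibrate_sensor) holds, K gives O(retain_consent).
The contrapositive of premise 7 (O(ping_server -> not retain_consent)) is O(retain_consent -> not ping_server), and O(retain_consent) is already established, so O(not ping_server).
The contrapositive of premise 10 (O(not attend_hearing -> ping_server)) is O(not ping_server -> attend_hearing), and O(not ping_server) is already established, so O(attend_hearing).
Premise 1, O(not delete_memo -> not attend_hearing), contraposes to O(attend_hearing -> delete_memo); with O(attend_hearing) we get O(delete_memo).
From O(delete_memo) and premise 9, O(delete_memo -> not verify_dataset), we obtain O(not verify_dataset).
With premise 4, O(not verify_dataset -> not waive_roster), the K-axiom yields O(not waive_roster).
Premises 3, 5, 6 do not contribute to this derivation.
Hence not waive_roster is obligatory.

Obligatory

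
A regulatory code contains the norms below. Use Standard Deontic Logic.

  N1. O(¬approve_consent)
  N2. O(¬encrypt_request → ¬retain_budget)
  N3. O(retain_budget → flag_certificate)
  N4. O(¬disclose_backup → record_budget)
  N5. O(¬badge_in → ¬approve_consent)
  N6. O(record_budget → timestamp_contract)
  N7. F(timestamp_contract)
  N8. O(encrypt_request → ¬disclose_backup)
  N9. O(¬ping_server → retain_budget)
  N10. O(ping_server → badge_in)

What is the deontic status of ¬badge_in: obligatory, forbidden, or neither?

Premise 7, F(timestamp_contract), is equivalent to O(¬timestamp_contract).
The contrapositive of premise 6 (O(record_budget → timestamp_contract)) is O(¬timestamp_contract → ¬record_budget), and O(¬timestamp_contract) is already established, so O(¬record_budget).
Premise 4 is O(¬disclose_backup → record_budget); contrapositively O(¬record_budget → disclose_backup). Since O(¬record_budget) holds, K gives O(disclose_backup).
Premise 8, O(encrypt_request → ¬disclose_backup), contraposes to O(disclose_backup → ¬encrypt_request); with O(disclose_backup) we get O(¬encrypt_request).
Applying K to premise 2 (O(¬encrypt_request → ¬retain_budget)) and O(¬encrypt_request) yields O(¬retain_budget).
Premise 9, O(¬ping_server → retain_budget), contraposes to O(¬retain_budget → ping_server); with O(¬retain_budget) we get O(ping_server).
From O(ping_server) and premise 10, O(ping_server → badge_in), we obtain O(badge_in).
Premises 1, 3, 5 do not contribute to this derivation.
Thus O(badge_in), which is F(¬badge_in): ¬badge_in is forbidden.

Forbidden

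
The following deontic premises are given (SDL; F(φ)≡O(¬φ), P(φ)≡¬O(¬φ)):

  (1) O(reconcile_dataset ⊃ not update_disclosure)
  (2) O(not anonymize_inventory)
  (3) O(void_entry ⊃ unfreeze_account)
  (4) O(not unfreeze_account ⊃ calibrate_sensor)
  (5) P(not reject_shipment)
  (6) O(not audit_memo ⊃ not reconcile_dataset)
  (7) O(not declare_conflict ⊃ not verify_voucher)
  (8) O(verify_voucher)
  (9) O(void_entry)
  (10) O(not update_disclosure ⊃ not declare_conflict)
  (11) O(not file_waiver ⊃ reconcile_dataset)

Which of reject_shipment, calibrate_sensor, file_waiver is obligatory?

file_waiver

Premise 8 states O(verify_voucher) outright.
Premise 7 is O(not declare_conflict ⊃ not verify_voucher); contrapositively O(verify_voucher ⊃ declare_conflict). Since O(verify_voucher) holds, K gives O(declare_conflict).
The contrapositive of premise 10 (O(not update_disclosure ⊃ not declare_conflict)) is O(declare_conflict ⊃ update_disclosure), and O(declare_conflict) is already established, so O(update_disclosure).
Premise 1, O(reconcile_dataset ⊃ not update_disclosure), contraposes to O(update_disclosure ⊃ not reconcile_dataset); with O(update_disclosure) we get O(not reconcile_dataset).
Premise 11 is O(not file_waiver ⊃ reconcile_dataset); contrapositively O(not reconcile_dataset ⊃ file_waiver). Since O(not reconcile_dataset) holds, K gives O(file_waiver).
So O(file_waiver) holds — file_waiver is obligatory. None of the other listed options is made obligatory by any chain of premises.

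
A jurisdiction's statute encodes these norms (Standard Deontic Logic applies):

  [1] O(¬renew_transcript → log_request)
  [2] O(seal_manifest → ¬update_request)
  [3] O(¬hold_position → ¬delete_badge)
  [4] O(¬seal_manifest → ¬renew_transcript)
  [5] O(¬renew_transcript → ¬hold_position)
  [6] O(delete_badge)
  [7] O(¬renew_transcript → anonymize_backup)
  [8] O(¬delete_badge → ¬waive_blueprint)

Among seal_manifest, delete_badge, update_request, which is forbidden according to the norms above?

Premise 6 states O(delete_badge) outright.
Premise 3 is O(¬hold_position → ¬delete_badge); contrapositively O(delete_badge → hold_position). Since O(delete_badge) holds, K gives O(hold_position).
Premise 5, O(¬renew_transcript → ¬hold_position), contraposes to O(hold_position → renew_transcript); with O(hold_position) we get O(renew_transcript).
Premise 4, O(¬seal_manifest → ¬renew_transcript), contraposes to O(renew_transcript → seal_manifest); with O(renew_transcript) we get O(seal_manifest).
With premise 2, O(seal_manifest → ¬update_request), the K-axiom yields O(¬update_request).
So O(¬update_request) holds, i.e. update_request is forbidden. None of the other listed options is forbidden under the premises.

update_request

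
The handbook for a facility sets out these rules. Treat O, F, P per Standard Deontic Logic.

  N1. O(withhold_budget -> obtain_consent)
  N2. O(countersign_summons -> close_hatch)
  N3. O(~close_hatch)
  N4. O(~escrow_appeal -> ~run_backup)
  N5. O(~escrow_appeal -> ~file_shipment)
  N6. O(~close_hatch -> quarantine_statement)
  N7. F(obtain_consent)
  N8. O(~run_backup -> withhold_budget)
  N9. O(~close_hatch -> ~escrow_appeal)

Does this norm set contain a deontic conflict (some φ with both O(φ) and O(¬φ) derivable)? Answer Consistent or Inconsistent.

Inconsistent

Premise 7 is F(obtain_consent), i.e. O(~obtain_consent).
Premise 1, O(withhold_budget -> obtain_consent), contraposes to O(~obtain_consent -> ~withhold_budget); with O(~obtain_consent) we get O(~withhold_budget).
The contrapositive of premise 8 (O(~run_backup -> withhold_budget)) is O(~withhold_budget -> run_backup), and O(~withhold_budget) is already established, so O(run_backup).
The contrapositive of premise 4 (O(~escrow_appeal -> ~run_backup)) is O(run_backup -> escrow_appeal), and O(run_backup) is already established, so O(escrow_appeal).
Premise 9, O(~close_hatch -> ~escrow_appeal), contraposes to O(escrow_appeal -> close_hatch); with O(escrow_appeal) we get O(close_hatch).
Yet premise 3 states O(~close_hatch).
We now have both O(close_hatch) and O(~close_hatch) — close_hatch is simultaneously obligatory and forbidden, violating the D-axiom.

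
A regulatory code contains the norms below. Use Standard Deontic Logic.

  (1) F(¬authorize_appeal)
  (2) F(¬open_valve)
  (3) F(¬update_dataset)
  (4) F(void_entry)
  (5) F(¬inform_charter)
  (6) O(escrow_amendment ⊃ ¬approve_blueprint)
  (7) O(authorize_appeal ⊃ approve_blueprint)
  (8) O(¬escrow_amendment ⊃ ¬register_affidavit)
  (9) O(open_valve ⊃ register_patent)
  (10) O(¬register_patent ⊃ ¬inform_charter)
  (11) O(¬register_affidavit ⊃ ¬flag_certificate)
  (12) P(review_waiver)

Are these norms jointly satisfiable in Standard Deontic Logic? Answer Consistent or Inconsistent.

Premise 10 is O(¬register_patent ⊃ ¬inform_charter), but O(¬register_patent) is not derivable from the premises, so it does not yield O(¬inform_charter).
So O(¬inform_charter) is not derivable, and the apparent clash with O(inform_charter) does not arise.
A world satisfying every obligation exists (e.g. approve_blueprint=true, authorize_appeal=true, escrow_amendment=false, flag_certificate=false, inform_charter=true, open_valve=true, register_affidavit=false, register_patent=true, review_waiver=false, update_dataset=true, void_entry=false); no atom is both obligatory and forbidden, so the set is consistent.

Consistent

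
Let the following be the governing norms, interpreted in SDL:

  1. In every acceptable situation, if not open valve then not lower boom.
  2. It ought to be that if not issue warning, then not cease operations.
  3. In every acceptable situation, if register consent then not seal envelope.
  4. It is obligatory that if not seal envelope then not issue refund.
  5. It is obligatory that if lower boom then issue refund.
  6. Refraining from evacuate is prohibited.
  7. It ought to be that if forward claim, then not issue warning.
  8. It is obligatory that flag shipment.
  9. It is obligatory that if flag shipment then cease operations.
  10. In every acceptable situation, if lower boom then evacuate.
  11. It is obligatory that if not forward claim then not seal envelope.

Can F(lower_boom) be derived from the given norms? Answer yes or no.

From premise 8 we have O(flag_shipment).
With premise 9, O(flag_shipment → cease_operations), the K-axiom yields O(cease_operations).
Premise 2, O(¬issue_warning → ¬cease_operations), contraposes to O(cease_operations → issue_warning); with O(cease_operations) we get O(issue_warning).
Premise 7, O(forward_claim → ¬issue_warning), contraposes to O(issue_warning → ¬forward_claim); with O(issue_warning) we get O(¬forward_claim).
With premise 11, O(¬forward_claim → ¬seal_envelope), the K-axiom yields O(¬seal_envelope).
With premise 4, O(¬seal_envelope → ¬issue_refund), the K-axiom yields O(¬issue_refund).
Premise 5, O(lower_boom → issue_refund), contraposes to O(¬issue_refund → ¬lower_boom); with O(¬issue_refund) we get O(¬lower_boom).
Premises 1, 3, 6, 10 do not contribute to this derivation.
So O(¬lower_boom) holds, i.e. F(lower_boom). The claim follows.

Yes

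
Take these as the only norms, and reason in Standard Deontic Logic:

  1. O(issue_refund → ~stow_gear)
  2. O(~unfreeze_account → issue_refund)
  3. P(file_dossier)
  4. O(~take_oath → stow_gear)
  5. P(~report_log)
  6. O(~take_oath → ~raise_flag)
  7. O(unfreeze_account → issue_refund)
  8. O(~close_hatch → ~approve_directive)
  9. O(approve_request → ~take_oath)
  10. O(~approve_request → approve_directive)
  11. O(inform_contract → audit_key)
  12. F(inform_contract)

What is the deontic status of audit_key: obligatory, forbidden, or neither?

Premise 11 is O(inform_contract → audit_key), but O(inform_contract) is not derivable from the premises, so it does not yield O(audit_key).
No premise or chain of K-axiom applications forces O(audit_key), and none forces O(~audit_key). So audit_key is neither obligatory nor forbidden under these norms.

Neither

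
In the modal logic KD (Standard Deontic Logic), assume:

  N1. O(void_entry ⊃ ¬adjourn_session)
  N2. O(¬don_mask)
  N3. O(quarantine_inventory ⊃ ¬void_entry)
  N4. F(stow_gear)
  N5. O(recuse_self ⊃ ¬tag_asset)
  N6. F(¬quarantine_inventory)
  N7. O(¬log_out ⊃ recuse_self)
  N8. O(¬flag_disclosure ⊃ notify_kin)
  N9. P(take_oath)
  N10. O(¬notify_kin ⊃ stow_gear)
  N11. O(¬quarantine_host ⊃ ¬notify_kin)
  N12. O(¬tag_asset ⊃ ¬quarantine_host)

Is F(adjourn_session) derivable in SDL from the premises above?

Premise 1 is O(void_entry ⊃ ¬adjourn_session), but O(void_entry) is not derivable from the premises, so it does not yield O(¬adjourn_session).
No other premise forces O(¬adjourn_session). An ideal world satisfying every premise can still have adjourn_session true, so F(adjourn_session) is not derivable.

No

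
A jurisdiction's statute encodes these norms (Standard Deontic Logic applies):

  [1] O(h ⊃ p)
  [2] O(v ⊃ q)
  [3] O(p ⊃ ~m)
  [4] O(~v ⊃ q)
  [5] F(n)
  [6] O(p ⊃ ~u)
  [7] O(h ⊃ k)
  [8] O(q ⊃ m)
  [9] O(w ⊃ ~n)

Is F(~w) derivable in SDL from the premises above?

Premise 9 is O(w ⊃ ~n); even if O(~n) held, inferring O(w) would be affirming the consequent — invalid.
No other premise forces O(w). An ideal world satisfying every premise can still have ~w true, so F(~w) is not derivable.

No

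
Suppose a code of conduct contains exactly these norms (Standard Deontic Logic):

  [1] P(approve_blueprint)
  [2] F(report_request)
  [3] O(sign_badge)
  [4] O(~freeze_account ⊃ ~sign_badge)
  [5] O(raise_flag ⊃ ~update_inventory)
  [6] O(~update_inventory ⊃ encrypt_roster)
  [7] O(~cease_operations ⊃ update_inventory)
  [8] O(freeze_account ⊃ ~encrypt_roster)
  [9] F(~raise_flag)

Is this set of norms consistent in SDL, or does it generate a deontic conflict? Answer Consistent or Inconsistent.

Inconsistent

From premise 3 we have O(sign_badge).
Premise 4, O(~freeze_account ⊃ ~sign_badge), contraposes to O(sign_badge ⊃ freeze_account); with O(sign_badge) we get O(freeze_account).
Applying K to premise 8 (O(freeze_account ⊃ ~encrypt_roster)) and O(freeze_account) yields O(~encrypt_roster).
Premise 6, O(~update_inventory ⊃ encrypt_roster), contraposes to O(~encrypt_roster ⊃ update_inventory); with O(~encrypt_roster) we get O(update_inventory).
Premise 5 is O(raise_flag ⊃ ~update_inventory); contrapositively O(update_inventory ⊃ ~raise_flag). Since O(update_inventory) holds, K gives O(~raise_flag).
But premise 9, F(~raise_flag), means O(raise_flag).
We now have both O(~raise_flag) and O(raise_flag) — raise_flag is simultaneously obligatory and forbidden, violating the D-axiom.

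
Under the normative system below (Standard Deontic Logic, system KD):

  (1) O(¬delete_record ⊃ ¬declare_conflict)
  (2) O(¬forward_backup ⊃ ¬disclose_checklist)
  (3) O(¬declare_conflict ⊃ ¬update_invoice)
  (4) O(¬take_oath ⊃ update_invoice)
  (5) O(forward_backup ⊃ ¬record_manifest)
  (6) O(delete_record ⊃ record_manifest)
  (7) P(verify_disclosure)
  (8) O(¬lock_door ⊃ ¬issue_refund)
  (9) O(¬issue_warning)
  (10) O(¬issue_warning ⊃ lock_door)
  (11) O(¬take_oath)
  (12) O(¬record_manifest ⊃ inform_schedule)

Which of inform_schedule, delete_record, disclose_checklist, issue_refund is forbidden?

disclose_checklist

Premise 11 gives O(¬take_oath).
Premise 4 is O(¬take_oath ⊃ update_invoice); since O(¬take_oath), deontic closure gives O(update_invoice).
Premise 3, O(¬declare_conflict ⊃ ¬update_invoice), contraposes to O(update_invoice ⊃ declare_conflict); with O(update_invoice) we get O(declare_conflict).
Premise 1, O(¬delete_record ⊃ ¬declare_conflict), contraposes to O(declare_conflict ⊃ delete_record); with O(declare_conflict) we get O(delete_record).
From O(delete_record) and premise 6, O(delete_record ⊃ record_manifest), we obtain O(record_manifest).
Premise 5, O(forward_backup ⊃ ¬record_manifest), contraposes to O(record_manifest ⊃ ¬forward_backup); with O(record_manifest) we get O(¬forward_backup).
Premise 2 is O(¬forward_backup ⊃ ¬disclose_checklist); since O(¬forward_backup), deontic closure gives O(¬disclose_checklist).
So O(¬disclose_checklist) holds, i.e. disclose_checklist is forbidden. None of the other listed options is forbidden under the premises.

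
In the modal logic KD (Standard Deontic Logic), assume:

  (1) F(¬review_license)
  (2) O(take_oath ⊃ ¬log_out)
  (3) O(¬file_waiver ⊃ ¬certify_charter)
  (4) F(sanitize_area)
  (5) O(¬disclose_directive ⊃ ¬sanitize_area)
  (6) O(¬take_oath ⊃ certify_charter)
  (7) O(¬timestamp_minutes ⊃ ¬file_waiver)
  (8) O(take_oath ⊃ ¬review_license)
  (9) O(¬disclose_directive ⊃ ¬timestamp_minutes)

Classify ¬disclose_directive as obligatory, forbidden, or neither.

F(¬review_license) at premise 1 means O(review_license).
The contrapositive of premise 8 (O(take_oath ⊃ ¬review_license)) is O(review_license ⊃ ¬take_oath), and O(review_license) is already established, so O(¬take_oath).
From O(¬take_oath) and premise 6, O(¬take_oath ⊃ certify_charter), we obtain O(certify_charter).
Premise 3 is O(¬file_waiver ⊃ ¬certify_charter); contrapositively O(certify_charter ⊃ file_waiver). Since O(certify_charter) holds, K gives O(file_waiver).
Premise 7, O(¬timestamp_minutes ⊃ ¬file_waiver), contraposes to O(file_waiver ⊃ timestamp_minutes); with O(file_waiver) we get O(timestamp_minutes).
Premise 9 is O(¬disclose_directive ⊃ ¬timestamp_minutes); contrapositively O(timestamp_minutes ⊃ disclose_directive). Since O(timestamp_minutes) holds, K gives O(disclose_directive).
Premises 2, 4, 5 do not contribute to this derivation.
Thus O(disclose_directive), which is F(¬disclose_directive): ¬disclose_directive is forbidden.

Forbidden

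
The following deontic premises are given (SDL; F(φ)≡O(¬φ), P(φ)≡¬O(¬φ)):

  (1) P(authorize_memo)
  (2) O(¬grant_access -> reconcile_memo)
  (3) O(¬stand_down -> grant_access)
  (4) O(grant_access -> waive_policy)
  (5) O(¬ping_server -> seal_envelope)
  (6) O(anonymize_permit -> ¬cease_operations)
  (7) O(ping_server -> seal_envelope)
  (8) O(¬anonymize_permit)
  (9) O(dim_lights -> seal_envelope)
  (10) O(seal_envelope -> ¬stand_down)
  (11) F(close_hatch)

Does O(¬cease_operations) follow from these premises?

Premise 6 is O(anonymize_permit -> ¬cease_operations), but O(anonymize_permit) is not derivable from the premises, so it does not yield O(¬cease_operations).
No other premise forces O(¬cease_operations). An ideal world satisfying every premise can still have ¬cease_operations false, so O(¬cease_operations) is not derivable.

No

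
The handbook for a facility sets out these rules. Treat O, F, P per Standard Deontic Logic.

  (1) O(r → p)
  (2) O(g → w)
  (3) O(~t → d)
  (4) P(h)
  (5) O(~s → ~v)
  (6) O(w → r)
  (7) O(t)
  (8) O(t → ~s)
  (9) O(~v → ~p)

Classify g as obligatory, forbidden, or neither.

From premise 7 we have O(t).
With premise 8, O(t → ~s), the K-axiom yields O(~s).
From O(~s) and premise 5, O(~s → ~v), we obtain O(~v).
Applying K to premise 9 (O(~v → ~p)) and O(~v) yields O(~p).
The contrapositive of premise 1 (O(r → p)) is O(~p → ~r), and O(~p) is already established, so O(~r).
Premise 6 is O(w → r); contrapositively O(~r → ~w). Since O(~r) holds, K gives O(~w).
The contrapositive of premise 2 (O(g → w)) is O(~w → ~g), and O(~w) is already established, so O(~g).
Premises 3, 4 do not contribute to this derivation.
Thus O(~g), which is F(g): g is forbidden.

Forbidden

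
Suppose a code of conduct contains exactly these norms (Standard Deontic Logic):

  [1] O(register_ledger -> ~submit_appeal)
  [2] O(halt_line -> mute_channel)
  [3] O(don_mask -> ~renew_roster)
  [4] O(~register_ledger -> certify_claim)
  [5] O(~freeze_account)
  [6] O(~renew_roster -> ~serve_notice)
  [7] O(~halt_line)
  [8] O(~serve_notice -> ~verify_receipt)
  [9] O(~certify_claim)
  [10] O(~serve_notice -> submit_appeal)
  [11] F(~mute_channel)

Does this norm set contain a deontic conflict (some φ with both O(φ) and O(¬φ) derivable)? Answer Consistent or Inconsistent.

Premise 2 is O(halt_line -> mute_channel); even if O(mute_channel) held, inferring O(halt_line) would be affirming the consequent — invalid.
So O(halt_line) is not derivable, and the apparent clash with O(~halt_line) does not arise.
A world satisfying every obligation exists (e.g. certify_claim=false, don_mask=false, freeze_account=false, halt_line=false, mute_channel=true, register_ledger=true, renew_roster=true, serve_notice=true, submit_appeal=false, verify_receipt=false); no atom is both obligatory and forbidden, so the set is consistent.

Consistent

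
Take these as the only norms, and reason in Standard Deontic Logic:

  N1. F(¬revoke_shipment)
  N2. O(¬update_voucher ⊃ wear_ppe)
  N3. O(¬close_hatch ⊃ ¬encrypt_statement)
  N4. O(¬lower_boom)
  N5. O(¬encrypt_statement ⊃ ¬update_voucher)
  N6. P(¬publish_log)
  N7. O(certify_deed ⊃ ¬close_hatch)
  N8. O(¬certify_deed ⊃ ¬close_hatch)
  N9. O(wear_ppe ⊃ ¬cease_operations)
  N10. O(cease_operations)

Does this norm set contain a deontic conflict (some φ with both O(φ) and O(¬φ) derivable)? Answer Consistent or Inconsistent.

Premises 8 and 7 are O(¬certify_deed ⊃ ¬close_hatch) and O(certify_deed ⊃ ¬close_hatch); every ideal world satisfies ¬certify_deed or certify_deed, so in either case ¬close_hatch holds — hence O(¬close_hatch).
Applying K to premise 3 (O(¬close_hatch ⊃ ¬encrypt_statement)) and O(¬close_hatch) yields O(¬encrypt_statement).
With premise 5, O(¬encrypt_statement ⊃ ¬update_voucher), the K-axiom yields O(¬update_voucher).
Applying K to premise 2 (O(¬update_voucher ⊃ wear_ppe)) and O(¬update_voucher) yields O(wear_ppe).
From O(wear_ppe) and premise 9, O(wear_ppe ⊃ ¬cease_operations), we obtain O(¬cease_operations).
Yet premise 10 states O(cease_operations).
We now have both O(¬cease_operations) and O(cease_operations) — cease_operations is simultaneously obligatory and forbidden, violating the D-axiom.

Inconsistent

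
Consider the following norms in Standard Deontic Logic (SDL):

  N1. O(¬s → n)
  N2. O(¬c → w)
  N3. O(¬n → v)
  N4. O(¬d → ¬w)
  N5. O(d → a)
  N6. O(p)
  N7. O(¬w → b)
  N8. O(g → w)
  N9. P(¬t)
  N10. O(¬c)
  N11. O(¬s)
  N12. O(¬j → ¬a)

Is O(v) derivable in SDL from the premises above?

No

Premise 3 is O(¬n → v), but O(¬n) is not derivable from the premises, so it does not yield O(v).
No other premise forces O(v). An ideal world satisfying every premise can still have v false, so O(v) is not derivable.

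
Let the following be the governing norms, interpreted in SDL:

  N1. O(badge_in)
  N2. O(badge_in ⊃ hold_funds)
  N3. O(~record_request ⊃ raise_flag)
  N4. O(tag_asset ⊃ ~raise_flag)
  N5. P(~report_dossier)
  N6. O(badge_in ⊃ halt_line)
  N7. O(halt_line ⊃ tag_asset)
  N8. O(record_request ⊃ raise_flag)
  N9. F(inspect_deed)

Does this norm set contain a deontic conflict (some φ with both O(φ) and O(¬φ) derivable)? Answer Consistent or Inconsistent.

By case analysis on ~record_request: premise 3 gives O(~record_request ⊃ raise_flag) and premise 8 gives O(record_request ⊃ raise_flag), so O(raise_flag) either way.
Premise 4, O(tag_asset ⊃ ~raise_flag), contraposes to O(raise_flag ⊃ ~tag_asset); with O(raise_flag) we get O(~tag_asset).
Premise 7, O(halt_line ⊃ tag_asset), contraposes to O(~tag_asset ⊃ ~halt_line); with O(~tag_asset) we get O(~halt_line).
The contrapositive of premise 6 (O(badge_in ⊃ halt_line)) is O(~halt_line ⊃ ~badge_in), and O(~halt_line) is already established, so O(~badge_in).
But premise 1 directly asserts O(badge_in).
We now have both O(~badge_in) and O(badge_in) — badge_in is simultaneously obligatory and forbidden, violating the D-axiom.

Inconsistent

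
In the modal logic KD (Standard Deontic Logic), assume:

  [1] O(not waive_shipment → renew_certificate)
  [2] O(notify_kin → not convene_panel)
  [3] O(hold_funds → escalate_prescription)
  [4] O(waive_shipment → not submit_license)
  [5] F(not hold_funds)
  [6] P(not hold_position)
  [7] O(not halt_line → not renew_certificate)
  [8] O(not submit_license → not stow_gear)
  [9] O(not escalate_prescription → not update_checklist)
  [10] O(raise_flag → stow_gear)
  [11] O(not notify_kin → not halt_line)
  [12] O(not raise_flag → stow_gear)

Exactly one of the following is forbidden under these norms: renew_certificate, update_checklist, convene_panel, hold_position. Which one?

convene_panel

Premises 10 and 12 are O(raise_flag → stow_gear) and O(not raise_flag → stow_gear); every ideal world satisfies raise_flag or not raise_flag, so in either case stow_gear holds — hence O(stow_gear).
The contrapositive of premise 8 (O(not submit_license → not stow_gear)) is O(stow_gear → submit_license), and O(stow_gear) is already established, so O(submit_license).
The contrapositive of premise 4 (O(waive_shipment → not submit_license)) is O(submit_license → not waive_shipment), and O(submit_license) is already established, so O(not waive_shipment).
Premise 1 is O(not waive_shipment → renew_certificate); since O(not waive_shipment), deontic closure gives O(renew_certificate).
Premise 7 is O(not halt_line → not renew_certificate); contrapositively O(renew_certificate → halt_line). Since O(renew_certificate) holds, K gives O(halt_line).
Premise 11 is O(not notify_kin → not halt_line); contrapositively O(halt_line → notify_kin). Since O(halt_line) holds, K gives O(notify_kin).
Applying K to premise 2 (O(notify_kin → not convene_panel)) and O(notify_kin) yields O(not convene_panel).
So O(not convene_panel) holds, i.e. convene_panel is forbidden. None of the other listed options is forbidden under the premises.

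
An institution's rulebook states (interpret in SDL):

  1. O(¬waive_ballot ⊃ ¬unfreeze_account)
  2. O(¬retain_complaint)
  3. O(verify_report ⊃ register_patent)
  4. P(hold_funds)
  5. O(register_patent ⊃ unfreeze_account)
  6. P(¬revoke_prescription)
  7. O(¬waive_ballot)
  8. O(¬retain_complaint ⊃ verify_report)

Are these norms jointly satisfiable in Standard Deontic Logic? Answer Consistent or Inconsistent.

From premise 2 we have O(¬retain_complaint).
With premise 8, O(¬retain_complaint ⊃ verify_report), the K-axiom yields O(verify_report).
Premise 3 is O(verify_report ⊃ register_patent); since O(verify_report), deontic closure gives O(register_patent).
With premise 5, O(register_patent ⊃ unfreeze_account), the K-axiom yields O(unfreeze_account).
The contrapositive of premise 1 (O(¬waive_ballot ⊃ ¬unfreeze_account)) is O(unfreeze_account ⊃ waive_ballot), and O(unfreeze_account) is already established, so O(waive_ballot).
But premise 7 directly asserts O(¬waive_ballot).
We now have both O(waive_ballot) and O(¬waive_ballot) — waive_ballot is simultaneously obligatory and forbidden, violating the D-axiom.

Inconsistent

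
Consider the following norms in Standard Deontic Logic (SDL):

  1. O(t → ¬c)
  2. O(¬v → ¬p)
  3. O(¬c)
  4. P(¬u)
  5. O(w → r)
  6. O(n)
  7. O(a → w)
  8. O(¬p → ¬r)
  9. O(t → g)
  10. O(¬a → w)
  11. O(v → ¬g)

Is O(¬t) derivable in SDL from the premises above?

Yes

By case analysis on ¬a: premise 10 gives O(¬a → w) and premise 7 gives O(a → w), so O(w) either way.
From O(w) and premise 5, O(w → r), we obtain O(r).
Premise 8 is O(¬p → ¬r); contrapositively O(r → p). Since O(r) holds, K gives O(p).
Premise 2, O(¬v → ¬p), contraposes to O(p → v); with O(p) we get O(v).
From O(v) and premise 11, O(v → ¬g), we obtain O(¬g).
Premise 9 is O(t → g); contrapositively O(¬g → ¬t). Since O(¬g) holds, K gives O(¬t).
Premises 1, 3, 4, 6 do not contribute to this derivation.
So O(¬t) follows.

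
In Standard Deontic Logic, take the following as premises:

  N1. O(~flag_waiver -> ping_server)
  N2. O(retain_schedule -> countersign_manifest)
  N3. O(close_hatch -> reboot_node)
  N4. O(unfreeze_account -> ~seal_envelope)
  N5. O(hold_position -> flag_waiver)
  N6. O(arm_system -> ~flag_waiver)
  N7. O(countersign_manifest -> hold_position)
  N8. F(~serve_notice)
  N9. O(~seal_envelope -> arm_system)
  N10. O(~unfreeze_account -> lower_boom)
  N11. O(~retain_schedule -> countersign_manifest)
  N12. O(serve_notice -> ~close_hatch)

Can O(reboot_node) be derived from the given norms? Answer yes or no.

Premise 3 is O(close_hatch -> reboot_node), but O(close_hatch) is not derivable from the premises, so it does not yield O(reboot_node).
No other premise forces O(reboot_node). An ideal world satisfying every premise can still have reboot_node false, so O(reboot_node) is not derivable.

No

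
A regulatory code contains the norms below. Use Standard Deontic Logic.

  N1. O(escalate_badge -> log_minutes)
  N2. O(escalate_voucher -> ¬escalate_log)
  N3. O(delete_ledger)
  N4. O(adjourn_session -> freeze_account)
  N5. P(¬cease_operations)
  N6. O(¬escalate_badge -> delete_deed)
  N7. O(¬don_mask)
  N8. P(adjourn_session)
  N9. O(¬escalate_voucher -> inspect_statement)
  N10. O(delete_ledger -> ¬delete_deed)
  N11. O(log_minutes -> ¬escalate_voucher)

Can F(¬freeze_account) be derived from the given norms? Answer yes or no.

Premise 4 is O(adjourn_session -> freeze_account), but O(adjourn_session) is not derivable from the premises (the permission P(adjourn_session) asserts only ¬O(¬adjourn_session), not O(adjourn_session)), so it does not yield O(freeze_account).
No other premise forces O(freeze_account). An ideal world satisfying every premise can still have ¬freeze_account true, so F(¬freeze_account) is not derivable.

No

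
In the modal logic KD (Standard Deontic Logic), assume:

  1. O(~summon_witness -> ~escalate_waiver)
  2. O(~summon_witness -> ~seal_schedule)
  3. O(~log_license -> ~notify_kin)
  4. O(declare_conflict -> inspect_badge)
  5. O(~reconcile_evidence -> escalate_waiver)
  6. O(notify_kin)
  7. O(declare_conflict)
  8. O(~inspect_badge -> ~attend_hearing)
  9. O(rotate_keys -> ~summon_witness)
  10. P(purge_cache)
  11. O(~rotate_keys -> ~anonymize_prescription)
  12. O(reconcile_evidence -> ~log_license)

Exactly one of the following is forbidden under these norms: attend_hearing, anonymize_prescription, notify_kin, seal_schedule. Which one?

anonymize_prescription

Premise 6 gives O(notify_kin).
Premise 3 is O(~log_license -> ~notify_kin); contrapositively O(notify_kin -> log_license). Since O(notify_kin) holds, K gives O(log_license).
Premise 12, O(reconcile_evidence -> ~log_license), contraposes to O(log_license -> ~reconcile_evidence); with O(log_license) we get O(~reconcile_evidence).
Premise 5 is O(~reconcile_evidence -> escalate_waiver); since O(~reconcile_evidence), deontic closure gives O(escalate_waiver).
Premise 1 is O(~summon_witness -> ~escalate_waiver); contrapositively O(escalate_waiver -> summon_witness). Since O(escalate_waiver) holds, K gives O(summon_witness).
Premise 9, O(rotate_keys -> ~summon_witness), contraposes to O(summon_witness -> ~rotate_keys); with O(summon_witness) we get O(~rotate_keys).
Premise 11 is O(~rotate_keys -> ~anonymize_prescription); since O(~rotate_keys), deontic closure gives O(~anonymize_prescription).
So O(~anonymize_prescription) holds, i.e. anonymize_prescription is forbidden. None of the other listed options is forbidden under the premises.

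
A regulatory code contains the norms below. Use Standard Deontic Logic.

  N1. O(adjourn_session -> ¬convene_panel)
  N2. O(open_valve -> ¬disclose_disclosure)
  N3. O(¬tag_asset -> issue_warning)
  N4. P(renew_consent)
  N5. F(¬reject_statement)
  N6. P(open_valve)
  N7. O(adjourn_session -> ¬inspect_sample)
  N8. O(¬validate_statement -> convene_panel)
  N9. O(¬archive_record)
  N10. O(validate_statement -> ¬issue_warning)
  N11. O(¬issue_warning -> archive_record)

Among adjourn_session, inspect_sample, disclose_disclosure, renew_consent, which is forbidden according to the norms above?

Premise 9 gives O(¬archive_record).
Premise 11, O(¬issue_warning -> archive_record), contraposes to O(¬archive_record -> issue_warning); with O(¬archive_record) we get O(issue_warning).
The contrapositive of premise 10 (O(validate_statement -> ¬issue_warning)) is O(issue_warning -> ¬validate_statement), and O(issue_warning) is already established, so O(¬validate_statement).
With premise 8, O(¬validate_statement -> convene_panel), the K-axiom yields O(convene_panel).
Premise 1, O(adjourn_session -> ¬convene_panel), contraposes to O(convene_panel -> ¬adjourn_session); with O(convene_panel) we get O(¬adjourn_session).
So O(¬adjourn_session) holds, i.e. adjourn_session is forbidden. None of the other listed options is forbidden under the premises.

adjourn_session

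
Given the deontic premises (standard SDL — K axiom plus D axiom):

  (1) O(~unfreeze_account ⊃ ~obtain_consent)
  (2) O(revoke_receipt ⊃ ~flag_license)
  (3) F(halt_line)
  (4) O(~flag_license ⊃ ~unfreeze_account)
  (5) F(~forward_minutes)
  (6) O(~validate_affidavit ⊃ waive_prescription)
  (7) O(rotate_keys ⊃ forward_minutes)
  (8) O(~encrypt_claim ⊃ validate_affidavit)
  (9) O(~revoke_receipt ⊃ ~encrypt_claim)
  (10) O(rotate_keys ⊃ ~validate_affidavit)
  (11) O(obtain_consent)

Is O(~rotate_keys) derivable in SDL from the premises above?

Yes

Premise 11 gives O(obtain_consent).
Premise 1 is O(~unfreeze_account ⊃ ~obtain_consent); contrapositively O(obtain_consent ⊃ unfreeze_account). Since O(obtain_consent) holds, K gives O(unfreeze_account).
Premise 4, O(~flag_license ⊃ ~unfreeze_account), contraposes to O(unfreeze_account ⊃ flag_license); with O(unfreeze_account) we get O(flag_license).
The contrapositive of premise 2 (O(revoke_receipt ⊃ ~flag_license)) is O(flag_license ⊃ ~revoke_receipt), and O(flag_license) is already established, so O(~revoke_receipt).
Premise 9 is O(~revoke_receipt ⊃ ~encrypt_claim); since O(~revoke_receipt), deontic closure gives O(~encrypt_claim).
From O(~encrypt_claim) and premise 8, O(~encrypt_claim ⊃ validate_affidavit), we obtain O(validate_affidavit).
Premise 10, O(rotate_keys ⊃ ~validate_affidavit), contraposes to O(validate_affidavit ⊃ ~rotate_keys); with O(validate_affidavit) we get O(~rotate_keys).
Premises 3, 5, 6, 7 do not contribute to this derivation.
So O(~rotate_keys) follows.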